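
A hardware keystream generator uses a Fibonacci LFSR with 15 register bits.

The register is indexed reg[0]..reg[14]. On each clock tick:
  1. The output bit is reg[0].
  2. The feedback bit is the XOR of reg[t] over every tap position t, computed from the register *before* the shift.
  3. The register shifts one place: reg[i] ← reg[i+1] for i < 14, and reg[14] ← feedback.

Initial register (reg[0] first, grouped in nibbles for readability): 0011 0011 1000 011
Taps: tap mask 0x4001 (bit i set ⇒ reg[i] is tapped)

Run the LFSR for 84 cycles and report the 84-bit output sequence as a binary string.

step | reg (before) | out | fb
   0 | 001100111000011 | 0 | 1
   1 | 011001110000111 | 0 | 1
   2 | 110011100001111 | 1 | 0
   3 | 100111000011110 | 1 | 1
   4 | 001110000111101 | 0 | 1
   5 | 011100001111011 | 0 | 1
   6 | 111000011110111 | 1 | 0
   7 | 110000111101110 | 1 | 1
   8 | 100001111011101 | 1 | 0
   9 | 000011110111010 | 0 | 0
  10 | 000111101110100 | 0 | 0
  11 | 001111011101000 | 0 | 0
  12 | 011110111010000 | 0 | 0
  13 | 111101110100000 | 1 | 1
  14 | 111011101000001 | 1 | 0
  15 | 110111010000010 | 1 | 1
  16 | 101110100000101 | 1 | 0
  17 | 011101000001010 | 0 | 0
  18 | 111010000010100 | 1 | 1
  19 | 110100000101001 | 1 | 0
  20 | 101000001010010 | 1 | 1
  21 | 010000010100101 | 0 | 1
  22 | 100000101001011 | 1 | 0
  23 | 000001010010110 | 0 | 0
  24 | 000010100101100 | 0 | 0
  25 | 000101001011000 | 0 | 0
  26 | 001010010110000 | 0 | 0
  27 | 010100101100000 | 0 | 0
  28 | 101001011000000 | 1 | 1
  29 | 010010110000001 | 0 | 1
  30 | 100101100000011 | 1 | 0
  31 | 001011000000110 | 0 | 0
  32 | 010110000001100 | 0 | 0
  33 | 101100000011000 | 1 | 1
  34 | 011000000110001 | 0 | 1
  35 | 110000001100011 | 1 | 0
  36 | 100000011000110 | 1 | 1
  37 | 000000110001101 | 0 | 1
  38 | 000001100011011 | 0 | 1
  39 | 000011000110111 | 0 | 1
  40 | 000110001101111 | 0 | 1
  41 | 001100011011111 | 0 | 1
  42 | 011000110111111 | 0 | 1
  43 | 110001101111111 | 1 | 0
  44 | 100011011111110 | 1 | 1
  45 | 000110111111101 | 0 | 1
  46 | 001101111111011 | 0 | 1
  47 | 011011111110111 | 0 | 1
  48 | 110111111101111 | 1 | 0
  49 | 101111111011110 | 1 | 1
  50 | 011111110111101 | 0 | 1
  51 | 111111101111011 | 1 | 0
  52 | 111111011110110 | 1 | 1
  53 | 111110111101101 | 1 | 0
  54 | 111101111011010 | 1 | 1
  55 | 111011110110101 | 1 | 0
  56 | 110111101101010 | 1 | 1
  57 | 101111011010101 | 1 | 0
  58 | 011110110101010 | 0 | 0
  59 | 111101101010100 | 1 | 1
  60 | 111011010101001 | 1 | 0
  61 | 110110101010010 | 1 | 1
  62 | 101101010100101 | 1 | 0
  63 | 011010101001010 | 0 | 0
  64 | 110101010010100 | 1 | 1
  65 | 101010100101001 | 1 | 0
  66 | 010101001010010 | 0 | 0
  67 | 101010010100100 | 1 | 1
  68 | 010100101001001 | 0 | 1
  69 | 101001010010011 | 1 | 0
  70 | 010010100100110 | 0 | 0
  71 | 100101001001100 | 1 | 1
  72 | 001010010011001 | 0 | 1
  73 | 010100100110011 | 0 | 1
  74 | 101001001100111 | 1 | 0
  75 | 010010011001110 | 0 | 0
  76 | 100100110011100 | 1 | 1
  77 | 001001100111001 | 0 | 1
  78 | 010011001110011 | 0 | 1
  79 | 100110011100111 | 1 | 0
  80 | 001100111001110 | 0 | 0
  81 | 011001110011100 | 0 | 0
  82 | 110011100111000 | 1 | 1
  83 | 100111001110001 | 1 | 0

001100111000011110111010000010100101100000011000110111111101111011010101001010010011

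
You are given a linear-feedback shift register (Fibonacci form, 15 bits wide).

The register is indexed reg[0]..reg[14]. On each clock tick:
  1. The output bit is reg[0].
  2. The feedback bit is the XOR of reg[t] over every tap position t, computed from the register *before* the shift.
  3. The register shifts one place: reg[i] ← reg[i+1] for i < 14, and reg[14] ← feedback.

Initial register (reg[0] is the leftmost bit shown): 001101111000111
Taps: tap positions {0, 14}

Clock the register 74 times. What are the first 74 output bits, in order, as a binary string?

k : reg_k → out_k, fb_k
0: 001101111000111 → 0, fb=1
1: 011011110001111 → 0, fb=1
2: 110111100011111 → 1, fb=0
3: 101111000111110 → 1, fb=1
4: 011110001111101 → 0, fb=1
5: 111100011111011 → 1, fb=0
6: 111000111110110 → 1, fb=1
7: 110001111101101 → 1, fb=0
8: 100011111011010 → 1, fb=1
9: 000111110110101 → 0, fb=1
10: 001111101101011 → 0, fb=1
11: 011111011010111 → 0, fb=1
12: 111110110101111 → 1, fb=0
13: 111101101011110 → 1, fb=1
14: 111011010111101 → 1, fb=0
15: 110110101111010 → 1, fb=1
16: 101101011110101 → 1, fb=0
17: 011010111101010 → 0, fb=0
18: 110101111010100 → 1, fb=1
19: 101011110101001 → 1, fb=0
20: 010111101010010 → 0, fb=0
21: 101111010100100 → 1, fb=1
22: 011110101001001 → 0, fb=1
23: 111101010010011 → 1, fb=0
24: 111010100100110 → 1, fb=1
25: 110101001001101 → 1, fb=0
26: 101010010011010 → 1, fb=1
27: 010100100110101 → 0, fb=1
28: 101001001101011 → 1, fb=0
29: 010010011010110 → 0, fb=0
30: 100100110101100 → 1, fb=1
31: 001001101011001 → 0, fb=1
32: 010011010110011 → 0, fb=1
33: 100110101100111 → 1, fb=0
34: 001101011001110 → 0, fb=0
35: 011010110011100 → 0, fb=0
36: 110101100111000 → 1, fb=1
37: 101011001110001 → 1, fb=0
38: 010110011100010 → 0, fb=0
39: 101100111000100 → 1, fb=1
40: 011001110001001 → 0, fb=1
41: 110011100010011 → 1, fb=0
42: 100111000100110 → 1, fb=1
43: 001110001001101 → 0, fb=1
44: 011100010011011 → 0, fb=1
45: 111000100110111 → 1, fb=0
46: 110001001101110 → 1, fb=1
47: 100010011011101 → 1, fb=0
48: 000100110111010 → 0, fb=0
49: 001001101110100 → 0, fb=0
50: 010011011101000 → 0, fb=0
51: 100110111010000 → 1, fb=1
52: 001101110100001 → 0, fb=1
53: 011011101000011 → 0, fb=1
54: 110111010000111 → 1, fb=0
55: 101110100001110 → 1, fb=1
56: 011101000011101 → 0, fb=1
57: 111010000111011 → 1, fb=0
58: 110100001110110 → 1, fb=1
59: 101000011101101 → 1, fb=0
60: 010000111011010 → 0, fb=0
61: 100001110110100 → 1, fb=1
62: 000011101101001 → 0, fb=1
63: 000111011010011 → 0, fb=1
64: 001110110100111 → 0, fb=1
65: 011101101001111 → 0, fb=1
66: 111011010011111 → 1, fb=0
67: 110110100111110 → 1, fb=1
68: 101101001111101 → 1, fb=0
69: 011010011111010 → 0, fb=0
70: 110100111110100 → 1, fb=1
71: 101001111101001 → 1, fb=0
72: 010011111010010 → 0, fb=0
73: 100111110100100 → 1, fb=1

00110111100011111011010111101010010011010110011100010011011101000011101101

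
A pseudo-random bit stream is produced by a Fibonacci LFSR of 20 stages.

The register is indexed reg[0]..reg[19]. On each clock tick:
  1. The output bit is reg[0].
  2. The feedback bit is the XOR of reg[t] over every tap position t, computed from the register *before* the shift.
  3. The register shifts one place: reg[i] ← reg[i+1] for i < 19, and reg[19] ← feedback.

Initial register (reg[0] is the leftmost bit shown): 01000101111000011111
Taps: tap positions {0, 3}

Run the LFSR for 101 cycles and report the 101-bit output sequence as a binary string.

tick  register→output (feedback)
  0  01000101111000011111→0 (0)
  1  10001011110000111110→1 (1)
  2  00010111100001111101→0 (1)
  3  00101111000011111011→0 (0)
  4  01011110000111110110→0 (1)
  5  10111100001111101101→1 (0)
  6  01111000011111011010→0 (1)
  7  11110000111110110101→1 (0)
  8  11100001111101101010→1 (1)
  9  11000011111011010101→1 (1)
 10  10000111110110101011→1 (1)
 11  00001111101101010111→0 (0)
 12  00011111011010101110→0 (1)
 13  00111110110101011101→0 (1)
 14  01111101101010111011→0 (1)
 15  11111011010101110111→1 (0)
 16  11110110101011101110→1 (0)
 17  11101101010111011100→1 (1)
 18  11011010101110111001→1 (0)
 19  10110101011101110010→1 (0)
 20  01101010111011100100→0 (0)
 21  11010101110111001000→1 (0)
 22  10101011101110010000→1 (1)
 23  01010111011100100001→0 (1)
 24  10101110111001000011→1 (1)
 25  01011101110010000111→0 (1)
 26  10111011100100001111→1 (0)
 27  01110111001000011110→0 (1)
 28  11101110010000111101→1 (1)
 29  11011100100001111011→1 (0)
 30  10111001000011110110→1 (0)
 31  01110010000111101100→0 (1)
 32  11100100001111011001→1 (1)
 33  11001000011110110011→1 (1)
 34  10010000111101100111→1 (0)
 35  00100001111011001110→0 (0)
 36  01000011110110011100→0 (0)
 37  10000111101100111000→1 (1)
 38  00001111011001110001→0 (0)
 39  00011110110011100010→0 (1)
 40  00111101100111000101→0 (1)
 41  01111011001110001011→0 (1)
 42  11110110011100010111→1 (0)
 43  11101100111000101110→1 (1)
 44  11011001110001011101→1 (0)
 45  10110011100010111010→1 (0)
 46  01100111000101110100→0 (0)
 47  11001110001011101000→1 (1)
 48  10011100010111010001→1 (0)
 49  00111000101110100010→0 (1)
 50  01110001011101000101→0 (1)
 51  11100010111010001011→1 (1)
 52  11000101110100010111→1 (1)
 53  10001011101000101111→1 (1)
 54  00010111010001011111→0 (1)
 55  00101110100010111111→0 (0)
 56  01011101000101111110→0 (1)
 57  10111010001011111101→1 (0)
 58  01110100010111111010→0 (1)
 59  11101000101111110101→1 (1)
 60  11010001011111101011→1 (0)
 61  10100010111111010110→1 (1)
 62  01000101111110101101→0 (0)
 63  10001011111101011010→1 (1)
 64  00010111111010110101→0 (1)
 65  00101111110101101011→0 (0)
 66  01011111101011010110→0 (1)
 67  10111111010110101101→1 (0)
 68  01111110101101011010→0 (1)
 69  11111101011010110101→1 (0)
 70  11111010110101101010→1 (0)
 71  11110101101011010100→1 (0)
 72  11101011010110101000→1 (1)
 73  11010110101101010001→1 (0)
 74  10101101011010100010→1 (1)
 75  01011010110101000101→0 (1)
 76  10110101101010001011→1 (0)
 77  01101011010100010110→0 (0)
 78  11010110101000101100→1 (0)
 79  10101101010001011000→1 (1)
 80  01011010100010110001→0 (1)
 81  10110101000101100011→1 (0)
 82  01101010001011000110→0 (0)
 83  11010100010110001100→1 (0)
 84  10101000101100011000→1 (1)
 85  01010001011000110001→0 (1)
 86  10100010110001100011→1 (1)
 87  01000101100011000111→0 (0)
 88  10001011000110001110→1 (1)
 89  00010110001100011101→0 (1)
 90  00101100011000111011→0 (0)
 91  01011000110001110110→0 (1)
 92  10110001100011101101→1 (0)
 93  01100011000111011010→0 (0)
 94  11000110001110110100→1 (1)
 95  10001100011101101001→1 (1)
 96  00011000111011010011→0 (1)
 97  00110001110110100111→0 (1)
 98  01100011101101001111→0 (0)
 99  11000111011010011110→1 (1)
100  10001110110100111101→1 (1)

01000101111000011111011010101110111001000011110110011100010111010001011111101011010110101000101100011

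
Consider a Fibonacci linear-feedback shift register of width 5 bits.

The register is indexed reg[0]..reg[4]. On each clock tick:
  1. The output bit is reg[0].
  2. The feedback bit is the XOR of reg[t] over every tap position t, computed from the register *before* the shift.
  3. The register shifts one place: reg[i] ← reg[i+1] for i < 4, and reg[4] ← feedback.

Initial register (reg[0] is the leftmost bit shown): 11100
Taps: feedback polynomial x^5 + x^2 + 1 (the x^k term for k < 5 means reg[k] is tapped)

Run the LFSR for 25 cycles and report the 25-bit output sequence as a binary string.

step | reg (before) | out | fb
   0 | 11100 | 1 | 0
   1 | 11000 | 1 | 1
   2 | 10001 | 1 | 1
   3 | 00011 | 0 | 0
   4 | 00110 | 0 | 1
   5 | 01101 | 0 | 1
   6 | 11011 | 1 | 1
   7 | 10111 | 1 | 0
   8 | 01110 | 0 | 1
   9 | 11101 | 1 | 0
  10 | 11010 | 1 | 1
  11 | 10101 | 1 | 0
  12 | 01010 | 0 | 0
  13 | 10100 | 1 | 0
  14 | 01000 | 0 | 0
  15 | 10000 | 1 | 1
  16 | 00001 | 0 | 0
  17 | 00010 | 0 | 0
  18 | 00100 | 0 | 1
  19 | 01001 | 0 | 0
  20 | 10010 | 1 | 1
  21 | 00101 | 0 | 1
  22 | 01011 | 0 | 0
  23 | 10110 | 1 | 0
  24 | 01100 | 0 | 1

1110001101110101000010010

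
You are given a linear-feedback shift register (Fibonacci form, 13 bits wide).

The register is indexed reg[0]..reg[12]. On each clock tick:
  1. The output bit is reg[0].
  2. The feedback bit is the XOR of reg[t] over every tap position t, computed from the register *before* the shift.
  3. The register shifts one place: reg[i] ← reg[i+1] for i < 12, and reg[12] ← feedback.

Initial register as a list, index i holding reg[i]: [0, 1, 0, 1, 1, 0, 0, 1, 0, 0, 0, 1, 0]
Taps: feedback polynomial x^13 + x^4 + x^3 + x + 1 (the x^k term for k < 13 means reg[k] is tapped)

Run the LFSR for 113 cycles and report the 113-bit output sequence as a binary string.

01011001000101011001011001011011011011000000000010100000011101110010001010010010110100000110011110101111011110111

step | reg (before) | out | fb
   0 | 0101100100010 | 0 | 1
   1 | 1011001000101 | 1 | 0
   2 | 0110010001010 | 0 | 1
   3 | 1100100010101 | 1 | 1
   4 | 1001000101011 | 1 | 0
   5 | 0010001010110 | 0 | 0
   6 | 0100010101100 | 0 | 1
   7 | 1000101011001 | 1 | 0
   8 | 0001010110010 | 0 | 1
   9 | 0010101100101 | 0 | 1
  10 | 0101011001011 | 0 | 0
  11 | 1010110010110 | 1 | 0
  12 | 0101100101100 | 0 | 1
  13 | 1011001011001 | 1 | 0
  14 | 0110010110010 | 0 | 1
  15 | 1100101100101 | 1 | 1
  16 | 1001011001011 | 1 | 0
  17 | 0010110010110 | 0 | 1
  18 | 0101100101101 | 0 | 1
  19 | 1011001011011 | 1 | 0
  20 | 0110010110110 | 0 | 1
  21 | 1100101101101 | 1 | 1
  22 | 1001011011011 | 1 | 0
  23 | 0010110110110 | 0 | 1
  24 | 0101101101101 | 0 | 1
  25 | 1011011011011 | 1 | 0
  26 | 0110110110110 | 0 | 0
  27 | 1101101101100 | 1 | 0
  28 | 1011011011000 | 1 | 0
  29 | 0110110110000 | 0 | 0
  30 | 1101101100000 | 1 | 0
  31 | 1011011000000 | 1 | 0
  32 | 0110110000000 | 0 | 0
  33 | 1101100000000 | 1 | 0
  34 | 1011000000000 | 1 | 0
  35 | 0110000000000 | 0 | 1
  36 | 1100000000001 | 1 | 0
  37 | 1000000000010 | 1 | 1
  38 | 0000000000101 | 0 | 0
  39 | 0000000001010 | 0 | 0
  40 | 0000000010100 | 0 | 0
  41 | 0000000101000 | 0 | 0
  42 | 0000001010000 | 0 | 0
  43 | 0000010100000 | 0 | 0
  44 | 0000101000000 | 0 | 1
  45 | 0001010000001 | 0 | 1
  46 | 0010100000011 | 0 | 1
  47 | 0101000000111 | 0 | 0
  48 | 1010000001110 | 1 | 1
  49 | 0100000011101 | 0 | 1
  50 | 1000000111011 | 1 | 1
  51 | 0000001110111 | 0 | 0
  52 | 0000011101110 | 0 | 0
  53 | 0000111011100 | 0 | 1
  54 | 0001110111001 | 0 | 0
  55 | 0011101110010 | 0 | 0
  56 | 0111011100100 | 0 | 0
  57 | 1110111001000 | 1 | 1
  58 | 1101110010001 | 1 | 0
  59 | 1011100100010 | 1 | 1
  60 | 0111001000101 | 0 | 0
  61 | 1110010001010 | 1 | 0
  62 | 1100100010100 | 1 | 1
  63 | 1001000101001 | 1 | 0
  64 | 0010001010010 | 0 | 0
  65 | 0100010100100 | 0 | 1
  66 | 1000101001001 | 1 | 0
  67 | 0001010010010 | 0 | 1
  68 | 0010100100101 | 0 | 1
  69 | 0101001001011 | 0 | 0
  70 | 1010010010110 | 1 | 1
  71 | 0100100101101 | 0 | 0
  72 | 1001001011010 | 1 | 0
  73 | 0010010110100 | 0 | 0
  74 | 0100101101000 | 0 | 0
  75 | 1001011010000 | 1 | 0
  76 | 0010110100000 | 0 | 1
  77 | 0101101000001 | 0 | 1
  78 | 1011010000011 | 1 | 0
  79 | 0110100000110 | 0 | 0
  80 | 1101000001100 | 1 | 1
  81 | 1010000011001 | 1 | 1
  82 | 0100000110011 | 0 | 1
  83 | 1000001100111 | 1 | 1
  84 | 0000011001111 | 0 | 0
  85 | 0000110011110 | 0 | 1
  86 | 0001100111101 | 0 | 0
  87 | 0011001111010 | 0 | 1
  88 | 0110011110101 | 0 | 1
  89 | 1100111101011 | 1 | 1
  90 | 1001111010111 | 1 | 1
  91 | 0011110101111 | 0 | 0
  92 | 0111101011110 | 0 | 1
  93 | 1111010111101 | 1 | 1
  94 | 1110101111011 | 1 | 1
  95 | 1101011110111 | 1 | 1
  96 | 1010111101111 | 1 | 0
  97 | 0101111011110 | 0 | 1
  98 | 1011110111101 | 1 | 1
  99 | 0111101111011 | 0 | 1
 100 | 1111011110111 | 1 | 1
 101 | 1110111101111 | 1 | 1
 102 | 1101111011111 | 1 | 0
 103 | 1011110111110 | 1 | 1
 104 | 0111101111101 | 0 | 1
 105 | 1111011111011 | 1 | 1
 106 | 1110111110111 | 1 | 1
 107 | 1101111101111 | 1 | 0
 108 | 1011111011110 | 1 | 1
 109 | 0111110111101 | 0 | 1
 110 | 1111101111011 | 1 | 0
 111 | 1111011110110 | 1 | 1
 112 | 1110111101101 | 1 | 1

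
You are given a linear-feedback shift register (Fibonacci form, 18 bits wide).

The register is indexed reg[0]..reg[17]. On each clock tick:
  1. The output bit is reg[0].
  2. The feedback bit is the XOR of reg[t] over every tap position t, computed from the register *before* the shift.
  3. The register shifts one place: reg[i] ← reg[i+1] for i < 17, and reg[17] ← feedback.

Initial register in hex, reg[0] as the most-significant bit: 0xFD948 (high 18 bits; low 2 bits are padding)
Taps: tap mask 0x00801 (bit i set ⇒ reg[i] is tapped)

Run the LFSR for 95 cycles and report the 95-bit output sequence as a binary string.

tick  register→output (feedback)
  0  111111011001010010→1 (0)
  1  111110110010100100→1 (1)
  2  111101100101001001→1 (0)
  3  111011001010010010→1 (1)
  4  110110010100100101→1 (1)
  5  101100101001001011→1 (0)
  6  011001010010010110→0 (0)
  7  110010100100101100→1 (1)
  8  100101001001011001→1 (0)
  9  001010010010110010→0 (0)
 10  010100100101100100→0 (1)
 11  101001001011001001→1 (0)
 12  010010010110010010→0 (0)
 13  100100101100100100→1 (1)
 14  001001011001001001→0 (1)
 15  010010110010010011→0 (0)
 16  100101100100100110→1 (1)
 17  001011001001001101→0 (1)
 18  010110010010011011→0 (0)
 19  101100100100110110→1 (1)
 20  011001001001101101→0 (1)
 21  110010010011011011→1 (0)
 22  100100100110110110→1 (1)
 23  001001001101101101→0 (1)
 24  010010011011011011→0 (1)
 25  100100110110110111→1 (1)
 26  001001101101101111→0 (1)
 27  010011011011011111→0 (1)
 28  100110110110111111→1 (1)
 29  001101101101111111→0 (1)
 30  011011011011111111→0 (1)
 31  110110110111111111→1 (0)
 32  101101101111111110→1 (0)
 33  011011011111111100→0 (1)
 34  110110111111111001→1 (0)
 35  101101111111110010→1 (0)
 36  011011111111100100→0 (1)
 37  110111111111001001→1 (0)
 38  101111111110010010→1 (1)
 39  011111111100100101→0 (0)
 40  111111111001001010→1 (0)
 41  111111110010010100→1 (1)
 42  111111100100101001→1 (1)
 43  111111001001010011→1 (0)
 44  111110010010100110→1 (1)
 45  111100100101001101→1 (0)
 46  111001001010011010→1 (1)
 47  110010010100110101→1 (1)
 48  100100101001101011→1 (0)
 49  001001010011010110→0 (1)
 50  010010100110101101→0 (0)
 51  100101001101011010→1 (0)
 52  001010011010110100→0 (0)
 53  010100110101101000→0 (1)
 54  101001101011010001→1 (0)
 55  010011010110100010→0 (0)
 56  100110101101000100→1 (0)
 57  001101011010001000→0 (0)
 58  011010110100010000→0 (0)
 59  110101101000100000→1 (1)
 60  101011010001000001→1 (0)
 61  010110100010000010→0 (0)
 62  101101000100000100→1 (1)
 63  011010001000001001→0 (0)
 64  110100010000010010→1 (1)
 65  101000100000100101→1 (1)
 66  010001000001001011→0 (1)
 67  100010000010010111→1 (1)
 68  000100000100101111→0 (0)
 69  001000001001011110→0 (1)
 70  010000010010111101→0 (0)
 71  100000100101111010→1 (0)
 72  000001001011110100→0 (1)
 73  000010010111101001→0 (1)
 74  000100101111010011→0 (1)
 75  001001011110100111→0 (0)
 76  010010111101001110→0 (1)
 77  100101111010011101→1 (1)
 78  001011110100111011→0 (0)
 79  010111101001110110→0 (1)
 80  101111010011101101→1 (0)
 81  011110100111011010→0 (1)
 82  111101001110110101→1 (1)
 83  111010011101101011→1 (0)
 84  110100111011010110→1 (0)
 85  101001110110101100→1 (1)
 86  010011101101011001→0 (1)
 87  100111011010110011→1 (1)
 88  001110110101100111→0 (1)
 89  011101101011001111→0 (1)
 90  111011010110011111→1 (1)
 91  110110101100111111→1 (1)
 92  101101011001111111→1 (0)
 93  011010110011111110→0 (1)
 94  110101100111111101→1 (0)

11111101100101001001011001001001101101101111111110010010100110101101000100000100101111010011101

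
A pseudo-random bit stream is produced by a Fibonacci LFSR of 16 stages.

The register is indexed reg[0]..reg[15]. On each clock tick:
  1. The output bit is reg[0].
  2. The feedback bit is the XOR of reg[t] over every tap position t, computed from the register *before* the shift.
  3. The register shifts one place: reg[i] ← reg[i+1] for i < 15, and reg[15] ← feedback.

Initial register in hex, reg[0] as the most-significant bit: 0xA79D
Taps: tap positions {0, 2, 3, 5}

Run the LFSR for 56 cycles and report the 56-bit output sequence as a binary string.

step | reg (before) | out | fb
   0 | 1010011110011101 | 1 | 1
   1 | 0100111100111011 | 0 | 1
   2 | 1001111001110111 | 1 | 1
   3 | 0011110011101111 | 0 | 1
   4 | 0111100111011111 | 0 | 0
   5 | 1111001110111110 | 1 | 1
   6 | 1110011101111101 | 1 | 1
   7 | 1100111011111011 | 1 | 0
   8 | 1001110111110110 | 1 | 1
   9 | 0011101111101101 | 0 | 0
  10 | 0111011111011010 | 0 | 1
  11 | 1110111110110101 | 1 | 1
  12 | 1101111101101011 | 1 | 1
  13 | 1011111011010111 | 1 | 0
  14 | 0111110110101110 | 0 | 1
  15 | 1111101101011101 | 1 | 1
  16 | 1111011010111011 | 1 | 0
  17 | 1110110101110110 | 1 | 1
  18 | 1101101011101101 | 1 | 0
  19 | 1011010111011010 | 1 | 0
  20 | 0110101110110100 | 0 | 1
  21 | 1101011101101001 | 1 | 1
  22 | 1010111011010011 | 1 | 1
  23 | 0101110110100111 | 0 | 0
  24 | 1011101101001110 | 1 | 1
  25 | 0111011010011101 | 0 | 1
  26 | 1110110100111011 | 1 | 1
  27 | 1101101001110111 | 1 | 0
  28 | 1011010011101110 | 1 | 0
  29 | 0110100111011100 | 0 | 1
  30 | 1101001110111001 | 1 | 0
  31 | 1010011101110010 | 1 | 1
  32 | 0100111011100101 | 0 | 1
  33 | 1001110111001011 | 1 | 1
  34 | 0011101110010111 | 0 | 0
  35 | 0111011100101110 | 0 | 1
  36 | 1110111001011101 | 1 | 1
  37 | 1101110010111011 | 1 | 1
  38 | 1011100101110111 | 1 | 1
  39 | 0111001011101111 | 0 | 0
  40 | 1110010111011110 | 1 | 1
  41 | 1100101110111101 | 1 | 1
  42 | 1001011101111011 | 1 | 1
  43 | 0010111011110111 | 0 | 0
  44 | 0101110111101110 | 0 | 0
  45 | 1011101111011100 | 1 | 1
  46 | 0111011110111001 | 0 | 1
  47 | 1110111101110011 | 1 | 1
  48 | 1101111011100111 | 1 | 1
  49 | 1011110111001111 | 1 | 0
  50 | 0111101110011110 | 0 | 0
  51 | 1111011100111100 | 1 | 0
  52 | 1110111001111000 | 1 | 1
  53 | 1101110011110001 | 1 | 1
  54 | 1011100111100011 | 1 | 1
  55 | 0111001111000111 | 0 | 0

10100111100111011111011010111011010011101110010111011110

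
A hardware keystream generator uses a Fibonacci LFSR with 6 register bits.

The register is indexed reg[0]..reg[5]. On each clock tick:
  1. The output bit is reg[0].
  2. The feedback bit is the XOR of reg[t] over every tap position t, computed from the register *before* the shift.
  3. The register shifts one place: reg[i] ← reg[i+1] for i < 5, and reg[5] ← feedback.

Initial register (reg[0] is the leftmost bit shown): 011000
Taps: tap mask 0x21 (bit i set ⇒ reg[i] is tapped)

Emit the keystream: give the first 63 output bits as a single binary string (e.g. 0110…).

k : reg_k → out_k, fb_k
0: 011000 → 0, fb=0
1: 110000 → 1, fb=1
2: 100001 → 1, fb=0
3: 000010 → 0, fb=0
4: 000100 → 0, fb=0
5: 001000 → 0, fb=0
6: 010000 → 0, fb=0
7: 100000 → 1, fb=1
8: 000001 → 0, fb=1
9: 000011 → 0, fb=1
10: 000111 → 0, fb=1
11: 001111 → 0, fb=1
12: 011111 → 0, fb=1
13: 111111 → 1, fb=0
14: 111110 → 1, fb=1
15: 111101 → 1, fb=0
16: 111010 → 1, fb=1
17: 110101 → 1, fb=0
18: 101010 → 1, fb=1
19: 010101 → 0, fb=1
20: 101011 → 1, fb=0
21: 010110 → 0, fb=0
22: 101100 → 1, fb=1
23: 011001 → 0, fb=1
24: 110011 → 1, fb=0
25: 100110 → 1, fb=1
26: 001101 → 0, fb=1
27: 011011 → 0, fb=1
28: 110111 → 1, fb=0
29: 101110 → 1, fb=1
30: 011101 → 0, fb=1
31: 111011 → 1, fb=0
32: 110110 → 1, fb=1
33: 101101 → 1, fb=0
34: 011010 → 0, fb=0
35: 110100 → 1, fb=1
36: 101001 → 1, fb=0
37: 010010 → 0, fb=0
38: 100100 → 1, fb=1
39: 001001 → 0, fb=1
40: 010011 → 0, fb=1
41: 100111 → 1, fb=0
42: 001110 → 0, fb=0
43: 011100 → 0, fb=0
44: 111000 → 1, fb=1
45: 110001 → 1, fb=0
46: 100010 → 1, fb=1
47: 000101 → 0, fb=1
48: 001011 → 0, fb=1
49: 010111 → 0, fb=1
50: 101111 → 1, fb=0
51: 011110 → 0, fb=0
52: 111100 → 1, fb=1
53: 111001 → 1, fb=0
54: 110010 → 1, fb=1
55: 100101 → 1, fb=0
56: 001010 → 0, fb=0
57: 010100 → 0, fb=0
58: 101000 → 1, fb=1
59: 010001 → 0, fb=1
60: 100011 → 1, fb=0
61: 000110 → 0, fb=0
62: 001100 → 0, fb=0

011000010000011111101010110011011101101001001110001011110010100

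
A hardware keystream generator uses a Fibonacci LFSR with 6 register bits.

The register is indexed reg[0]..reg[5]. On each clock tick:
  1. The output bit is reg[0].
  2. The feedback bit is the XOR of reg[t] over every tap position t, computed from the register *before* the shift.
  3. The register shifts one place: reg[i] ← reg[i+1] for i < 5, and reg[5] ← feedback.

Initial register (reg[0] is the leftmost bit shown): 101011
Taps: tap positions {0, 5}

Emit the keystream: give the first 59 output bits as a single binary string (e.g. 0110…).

10101100110111011010010011100010111100101000110000100000111

tick  register→output (feedback)
  0  101011→1 (0)
  1  010110→0 (0)
  2  101100→1 (1)
  3  011001→0 (1)
  4  110011→1 (0)
  5  100110→1 (1)
  6  001101→0 (1)
  7  011011→0 (1)
  8  110111→1 (0)
  9  101110→1 (1)
 10  011101→0 (1)
 11  111011→1 (0)
 12  110110→1 (1)
 13  101101→1 (0)
 14  011010→0 (0)
 15  110100→1 (1)
 16  101001→1 (0)
 17  010010→0 (0)
 18  100100→1 (1)
 19  001001→0 (1)
 20  010011→0 (1)
 21  100111→1 (0)
 22  001110→0 (0)
 23  011100→0 (0)
 24  111000→1 (1)
 25  110001→1 (0)
 26  100010→1 (1)
 27  000101→0 (1)
 28  001011→0 (1)
 29  010111→0 (1)
 30  101111→1 (0)
 31  011110→0 (0)
 32  111100→1 (1)
 33  111001→1 (0)
 34  110010→1 (1)
 35  100101→1 (0)
 36  001010→0 (0)
 37  010100→0 (0)
 38  101000→1 (1)
 39  010001→0 (1)
 40  100011→1 (0)
 41  000110→0 (0)
 42  001100→0 (0)
 43  011000→0 (0)
 44  110000→1 (1)
 45  100001→1 (0)
 46  000010→0 (0)
 47  000100→0 (0)
 48  001000→0 (0)
 49  010000→0 (0)
 50  100000→1 (1)
 51  000001→0 (1)
 52  000011→0 (1)
 53  000111→0 (1)
 54  001111→0 (1)
 55  011111→0 (1)
 56  111111→1 (0)
 57  111110→1 (1)
 58  111101→1 (0)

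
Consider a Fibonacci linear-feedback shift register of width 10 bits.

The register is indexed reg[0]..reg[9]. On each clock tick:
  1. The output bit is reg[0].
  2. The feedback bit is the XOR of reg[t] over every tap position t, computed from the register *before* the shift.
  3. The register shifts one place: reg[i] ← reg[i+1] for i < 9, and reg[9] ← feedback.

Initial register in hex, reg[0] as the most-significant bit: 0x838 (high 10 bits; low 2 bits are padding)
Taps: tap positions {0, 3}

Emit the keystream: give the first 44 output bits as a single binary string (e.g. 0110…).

10000011101001111010011010100100111000001111

k : reg_k → out_k, fb_k
0: 1000001110 → 1, fb=1
1: 0000011101 → 0, fb=0
2: 0000111010 → 0, fb=0
3: 0001110100 → 0, fb=1
4: 0011101001 → 0, fb=1
5: 0111010011 → 0, fb=1
6: 1110100111 → 1, fb=1
7: 1101001111 → 1, fb=0
8: 1010011110 → 1, fb=1
9: 0100111101 → 0, fb=0
10: 1001111010 → 1, fb=0
11: 0011110100 → 0, fb=1
12: 0111101001 → 0, fb=1
13: 1111010011 → 1, fb=0
14: 1110100110 → 1, fb=1
15: 1101001101 → 1, fb=0
16: 1010011010 → 1, fb=1
17: 0100110101 → 0, fb=0
18: 1001101010 → 1, fb=0
19: 0011010100 → 0, fb=1
20: 0110101001 → 0, fb=0
21: 1101010010 → 1, fb=0
22: 1010100100 → 1, fb=1
23: 0101001001 → 0, fb=1
24: 1010010011 → 1, fb=1
25: 0100100111 → 0, fb=0
26: 1001001110 → 1, fb=0
27: 0010011100 → 0, fb=0
28: 0100111000 → 0, fb=0
29: 1001110000 → 1, fb=0
30: 0011100000 → 0, fb=1
31: 0111000001 → 0, fb=1
32: 1110000011 → 1, fb=1
33: 1100000111 → 1, fb=1
34: 1000001111 → 1, fb=1
35: 0000011111 → 0, fb=0
36: 0000111110 → 0, fb=0
37: 0001111100 → 0, fb=1
38: 0011111001 → 0, fb=1
39: 0111110011 → 0, fb=1
40: 1111100111 → 1, fb=0
41: 1111001110 → 1, fb=0
42: 1110011100 → 1, fb=1
43: 1100111001 → 1, fb=1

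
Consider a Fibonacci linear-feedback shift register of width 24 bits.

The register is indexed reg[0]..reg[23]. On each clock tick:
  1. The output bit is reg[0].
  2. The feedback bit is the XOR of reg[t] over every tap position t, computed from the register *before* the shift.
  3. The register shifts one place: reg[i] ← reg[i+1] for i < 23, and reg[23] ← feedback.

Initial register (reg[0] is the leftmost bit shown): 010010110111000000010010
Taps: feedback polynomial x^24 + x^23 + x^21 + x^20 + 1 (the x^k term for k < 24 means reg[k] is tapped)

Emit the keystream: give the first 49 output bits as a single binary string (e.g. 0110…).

tick  register→output (feedback)
  0  010010110111000000010010→0 (0)
  1  100101101110000000100100→1 (0)
  2  001011011100000001001000→0 (1)
  3  010110111000000010010001→0 (1)
  4  101101110000000100100011→1 (0)
  5  011011100000001001000110→0 (1)
  6  110111000000010010001101→1 (0)
  7  101110000000100100011010→1 (0)
  8  011100000001001000110100→0 (1)
  9  111000000010010001101001→1 (1)
 10  110000000100100011010011→1 (0)
 11  100000001001000110100110→1 (0)
 12  000000010010001101001100→0 (0)
 13  000000100100011010011000→0 (1)
 14  000001001000110100110001→0 (1)
 15  000010010001101001100011→0 (1)
 16  000100100011010011000111→0 (0)
 17  001001000110100110001110→0 (0)
 18  010010001101001100011100→0 (0)
 19  100100011010011000111000→1 (0)
 20  001000110100110001110000→0 (0)
 21  010001101001100011100000→0 (0)
 22  100011010011000111000000→1 (1)
 23  000110100110001110000001→0 (1)
 24  001101001100011100000011→0 (1)
 25  011010011000111000000111→0 (0)
 26  110100110001110000001110→1 (1)
 27  101001100011100000011101→1 (0)
 28  010011000111000000111010→0 (1)
 29  100110001110000001110101→1 (1)
 30  001100011100000011101011→0 (0)
 31  011000111000000111010110→0 (1)
 32  110001110000001110101101→1 (0)
 33  100011100000011101011010→1 (0)
 34  000111000000111010110100→0 (1)
 35  001110000001110101101001→0 (0)
 36  011100000011101011010010→0 (0)
 37  111000000111010110100100→1 (0)
 38  110000001110101101001000→1 (0)
 39  100000011101011010010000→1 (1)
 40  000000111010110100100001→0 (1)
 41  000001110101101001000011→0 (1)
 42  000011101011010010000111→0 (0)
 43  000111010110100100001110→0 (0)
 44  001110101101001000011100→0 (0)
 45  011101011010010000111000→0 (1)
 46  111010110100100001110001→1 (0)
 47  110101101001000011100010→1 (1)
 48  101011010010000111000101→1 (1)

0100101101110000000100100011010011000111000000111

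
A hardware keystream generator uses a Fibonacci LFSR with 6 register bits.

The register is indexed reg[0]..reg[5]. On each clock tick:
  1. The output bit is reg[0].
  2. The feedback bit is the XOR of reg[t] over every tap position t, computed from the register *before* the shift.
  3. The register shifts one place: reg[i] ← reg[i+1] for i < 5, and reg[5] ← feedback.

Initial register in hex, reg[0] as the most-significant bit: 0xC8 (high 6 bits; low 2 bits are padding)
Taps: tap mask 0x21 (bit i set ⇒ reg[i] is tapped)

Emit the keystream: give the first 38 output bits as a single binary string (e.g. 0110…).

step | reg (before) | out | fb
   0 | 110010 | 1 | 1
   1 | 100101 | 1 | 0
   2 | 001010 | 0 | 0
   3 | 010100 | 0 | 0
   4 | 101000 | 1 | 1
   5 | 010001 | 0 | 1
   6 | 100011 | 1 | 0
   7 | 000110 | 0 | 0
   8 | 001100 | 0 | 0
   9 | 011000 | 0 | 0
  10 | 110000 | 1 | 1
  11 | 100001 | 1 | 0
  12 | 000010 | 0 | 0
  13 | 000100 | 0 | 0
  14 | 001000 | 0 | 0
  15 | 010000 | 0 | 0
  16 | 100000 | 1 | 1
  17 | 000001 | 0 | 1
  18 | 000011 | 0 | 1
  19 | 000111 | 0 | 1
  20 | 001111 | 0 | 1
  21 | 011111 | 0 | 1
  22 | 111111 | 1 | 0
  23 | 111110 | 1 | 1
  24 | 111101 | 1 | 0
  25 | 111010 | 1 | 1
  26 | 110101 | 1 | 0
  27 | 101010 | 1 | 1
  28 | 010101 | 0 | 1
  29 | 101011 | 1 | 0
  30 | 010110 | 0 | 0
  31 | 101100 | 1 | 1
  32 | 011001 | 0 | 1
  33 | 110011 | 1 | 0
  34 | 100110 | 1 | 1
  35 | 001101 | 0 | 1
  36 | 011011 | 0 | 1
  37 | 110111 | 1 | 0

11001010001100001000001111110101011001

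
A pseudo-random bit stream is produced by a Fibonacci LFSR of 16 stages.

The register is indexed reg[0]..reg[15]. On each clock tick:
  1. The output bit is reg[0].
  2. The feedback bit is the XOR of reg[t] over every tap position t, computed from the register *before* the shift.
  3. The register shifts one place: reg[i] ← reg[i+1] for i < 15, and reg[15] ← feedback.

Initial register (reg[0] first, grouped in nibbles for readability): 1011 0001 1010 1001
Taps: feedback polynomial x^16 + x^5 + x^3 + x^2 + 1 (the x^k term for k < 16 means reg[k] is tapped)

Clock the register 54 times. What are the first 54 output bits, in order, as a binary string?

101100011010100111001111011110010110011001111011000000

tick  register→output (feedback)
  0  1011000110101001→1 (1)
  1  0110001101010011→0 (1)
  2  1100011010100111→1 (0)
  3  1000110101001110→1 (0)
  4  0001101010011100→0 (1)
  5  0011010100111001→0 (1)
  6  0110101001110011→0 (1)
  7  1101010011100111→1 (1)
  8  1010100111001111→1 (0)
  9  0101001110011110→0 (1)
 10  1010011100111101→1 (1)
 11  0100111001111011→0 (1)
 12  1001110011110111→1 (1)
 13  0011100111101111→0 (0)
 14  0111001111011110→0 (0)
 15  1110011110111100→1 (1)
 16  1100111101111001→1 (0)
 17  1001111011110010→1 (1)
 18  0011110111100101→0 (1)
 19  0111101111001011→0 (0)
 20  1111011110010110→1 (0)
 21  1110111100101100→1 (1)
 22  1101111001011001→1 (1)
 23  1011110010110011→1 (0)
 24  0111100101100110→0 (0)
 25  1111001011001100→1 (1)
 26  1110010110011001→1 (1)
 27  1100101100110011→1 (1)
 28  1001011001100111→1 (1)
 29  0010110011001111→0 (0)
 30  0101100110011110→0 (1)
 31  1011001100111101→1 (1)
 32  0110011001111011→0 (0)
 33  1100110011110110→1 (0)
 34  1001100111101100→1 (0)
 35  0011001111011000→0 (0)
 36  0110011110110000→0 (0)
 37  1100111101100000→1 (0)
 38  1001111011000000→1 (1)
 39  0011110110000001→0 (1)
 40  0111101100000011→0 (0)
 41  1111011000000110→1 (0)
 42  1110110000001100→1 (1)
 43  1101100000011001→1 (0)
 44  1011000000110010→1 (1)
 45  0110000001100101→0 (1)
 46  1100000011001011→1 (1)
 47  1000000110010111→1 (1)
 48  0000001100101111→0 (0)
 49  0000011001011110→0 (1)
 50  0000110010111101→0 (1)
 51  0001100101111011→0 (1)
 52  0011001011110111→0 (0)
 53  0110010111101110→0 (0)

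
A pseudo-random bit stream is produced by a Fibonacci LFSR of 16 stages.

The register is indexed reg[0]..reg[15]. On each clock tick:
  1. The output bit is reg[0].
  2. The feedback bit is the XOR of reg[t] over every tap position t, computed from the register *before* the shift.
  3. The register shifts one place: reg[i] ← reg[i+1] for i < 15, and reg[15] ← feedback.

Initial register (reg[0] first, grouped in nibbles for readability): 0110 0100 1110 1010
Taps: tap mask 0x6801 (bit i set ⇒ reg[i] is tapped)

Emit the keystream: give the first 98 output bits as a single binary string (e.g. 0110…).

01100100111010101101111001000000111110001011110111011011111001111110000011001010011001101000110010

tick  register→output (feedback)
  0  0110010011101010→0 (1)
  1  1100100111010101→1 (1)
  2  1001001110101011→1 (0)
  3  0010011101010110→0 (1)
  4  0100111010101101→0 (1)
  5  1001110101011011→1 (1)
  6  0011101010110111→0 (1)
  7  0111010101101111→0 (0)
  8  1110101011011110→1 (0)
  9  1101010110111100→1 (1)
 10  1010101101111001→1 (0)
 11  0101011011110010→0 (0)
 12  1010110111100100→1 (0)
 13  0101101111001000→0 (0)
 14  1011011110010000→1 (0)
 15  0110111100100000→0 (0)
 16  1101111001000000→1 (1)
 17  1011110010000001→1 (1)
 18  0111100100000011→0 (1)
 19  1111001000000111→1 (1)
 20  1110010000001111→1 (1)
 21  1100100000011111→1 (0)
 22  1001000000111110→1 (0)
 23  0010000001111100→0 (0)
 24  0100000011111000→0 (1)
 25  1000000111110001→1 (0)
 26  0000001111100010→0 (1)
 27  0000011111000101→0 (1)
 28  0000111110001011→0 (1)
 29  0001111100010111→0 (1)
 30  0011111000101111→0 (0)
 31  0111110001011110→0 (1)
 32  1111100010111101→1 (1)
 33  1111000101111011→1 (1)
 34  1110001011110111→1 (0)
 35  1100010111101110→1 (1)
 36  1000101111011101→1 (1)
 37  0001011110111011→0 (0)
 38  0010111101110110→0 (1)
 39  0101111011101101→0 (1)
 40  1011110111011011→1 (1)
 41  0111101110110111→0 (1)
 42  1111011101101111→1 (1)
 43  1110111011011111→1 (0)
 44  1101110110111110→1 (0)
 45  1011101101111100→1 (1)
 46  0111011011111001→0 (1)
 47  1110110111110011→1 (1)
 48  1101101111100111→1 (1)
 49  1011011111001111→1 (1)
 50  0110111110011111→0 (1)
 51  1101111100111111→1 (0)
 52  1011111001111110→1 (0)
 53  0111110011111100→0 (0)
 54  1111100111111000→1 (0)
 55  1111001111110000→1 (0)
 56  1110011111100000→1 (1)
 57  1100111111000001→1 (1)
 58  1001111110000011→1 (0)
 59  0011111100000110→0 (0)
 60  0111111000001100→0 (1)
 61  1111110000011001→1 (0)
 62  1111100000110010→1 (1)
 63  1111000001100101→1 (0)
 64  1110000011001010→1 (0)
 65  1100000110010100→1 (1)
 66  1000001100101001→1 (1)
 67  0000011001010011→0 (0)
 68  0000110010100110→0 (0)
 69  0001100101001100→0 (1)
 70  0011001010011001→0 (1)
 71  0110010100110011→0 (0)
 72  1100101001100110→1 (1)
 73  1001010011001101→1 (0)
 74  0010100110011010→0 (0)
 75  0101001100110100→0 (0)
 76  1010011001101000→1 (1)
 77  0100110011010001→0 (1)
 78  1001100110100011→1 (0)
 79  0011001101000110→0 (0)
 80  0110011010001100→0 (1)
 81  1100110100011001→1 (0)
 82  1001101000110010→1 (1)
 83  0011010001100101→0 (1)
 84  0110100011001011→0 (1)
 85  1101000110010111→1 (0)
 86  1010001100101110→1 (1)
 87  0100011001011101→0 (0)
 88  1000110010111010→1 (1)
 89  0001100101110101→0 (0)
 90  0011001011101010→0 (1)
 91  0110010111010101→0 (0)
 92  1100101110101010→1 (0)
 93  1001011101010100→1 (1)
 94  0010111010101001→0 (0)
 95  0101110101010010→0 (0)
 96  1011101010100100→1 (0)
 97  0111010101001000→0 (0)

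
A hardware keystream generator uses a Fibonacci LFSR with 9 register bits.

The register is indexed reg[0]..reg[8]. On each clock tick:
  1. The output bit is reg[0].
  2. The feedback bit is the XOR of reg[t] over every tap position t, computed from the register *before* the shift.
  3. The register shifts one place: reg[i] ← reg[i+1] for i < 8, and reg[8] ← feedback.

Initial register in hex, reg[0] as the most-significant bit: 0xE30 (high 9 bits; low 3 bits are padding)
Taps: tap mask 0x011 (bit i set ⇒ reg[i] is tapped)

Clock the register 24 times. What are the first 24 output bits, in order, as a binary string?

111000110110101011100010

k : reg_k → out_k, fb_k
0: 111000110 → 1, fb=1
1: 110001101 → 1, fb=1
2: 100011011 → 1, fb=0
3: 000110110 → 0, fb=1
4: 001101101 → 0, fb=0
5: 011011010 → 0, fb=1
6: 110110101 → 1, fb=0
7: 101101010 → 1, fb=1
8: 011010101 → 0, fb=1
9: 110101011 → 1, fb=1
10: 101010111 → 1, fb=0
11: 010101110 → 0, fb=0
12: 101011100 → 1, fb=0
13: 010111000 → 0, fb=1
14: 101110001 → 1, fb=0
15: 011100010 → 0, fb=0
16: 111000100 → 1, fb=1
17: 110001001 → 1, fb=1
18: 100010011 → 1, fb=0
19: 000100110 → 0, fb=0
20: 001001100 → 0, fb=0
21: 010011000 → 0, fb=1
22: 100110001 → 1, fb=0
23: 001100010 → 0, fb=0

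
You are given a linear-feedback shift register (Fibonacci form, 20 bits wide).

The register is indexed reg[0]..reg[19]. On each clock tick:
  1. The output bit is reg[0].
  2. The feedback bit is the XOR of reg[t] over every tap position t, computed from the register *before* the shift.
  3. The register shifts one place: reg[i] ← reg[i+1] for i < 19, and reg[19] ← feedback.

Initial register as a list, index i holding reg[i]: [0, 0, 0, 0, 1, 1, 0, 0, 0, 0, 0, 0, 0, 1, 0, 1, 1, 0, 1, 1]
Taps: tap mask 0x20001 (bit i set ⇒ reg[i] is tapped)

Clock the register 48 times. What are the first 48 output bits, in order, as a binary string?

step | reg (before) | out | fb
   0 | 00001100000001011011 | 0 | 0
   1 | 00011000000010110110 | 0 | 1
   2 | 00110000000101101101 | 0 | 1
   3 | 01100000001011011011 | 0 | 0
   4 | 11000000010110110110 | 1 | 0
   5 | 10000000101101101100 | 1 | 0
   6 | 00000001011011011000 | 0 | 0
   7 | 00000010110110110000 | 0 | 0
   8 | 00000101101101100000 | 0 | 0
   9 | 00001011011011000000 | 0 | 0
  10 | 00010110110110000000 | 0 | 0
  11 | 00101101101100000000 | 0 | 0
  12 | 01011011011000000000 | 0 | 0
  13 | 10110110110000000000 | 1 | 1
  14 | 01101101100000000001 | 0 | 0
  15 | 11011011000000000010 | 1 | 1
  16 | 10110110000000000101 | 1 | 0
  17 | 01101100000000001010 | 0 | 0
  18 | 11011000000000010100 | 1 | 0
  19 | 10110000000000101000 | 1 | 1
  20 | 01100000000001010001 | 0 | 0
  21 | 11000000000010100010 | 1 | 1
  22 | 10000000000101000101 | 1 | 0
  23 | 00000000001010001010 | 0 | 0
  24 | 00000000010100010100 | 0 | 1
  25 | 00000000101000101001 | 0 | 0
  26 | 00000001010001010010 | 0 | 0
  27 | 00000010100010100100 | 0 | 1
  28 | 00000101000101001001 | 0 | 0
  29 | 00001010001010010010 | 0 | 0
  30 | 00010100010100100100 | 0 | 1
  31 | 00101000101001001001 | 0 | 0
  32 | 01010001010010010010 | 0 | 0
  33 | 10100010100100100100 | 1 | 0
  34 | 01000101001001001000 | 0 | 0
  35 | 10001010010010010000 | 1 | 1
  36 | 00010100100100100001 | 0 | 0
  37 | 00101001001001000010 | 0 | 0
  38 | 01010010010010000100 | 0 | 1
  39 | 10100100100100001001 | 1 | 1
  40 | 01001001001000010011 | 0 | 0
  41 | 10010010010000100110 | 1 | 0
  42 | 00100100100001001100 | 0 | 1
  43 | 01001001000010011001 | 0 | 0
  44 | 10010010000100110010 | 1 | 1
  45 | 00100100001001100101 | 0 | 1
  46 | 01001000010011001011 | 0 | 0
  47 | 10010000100110010110 | 1 | 0

000011000000010110110110000000000101000101001001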